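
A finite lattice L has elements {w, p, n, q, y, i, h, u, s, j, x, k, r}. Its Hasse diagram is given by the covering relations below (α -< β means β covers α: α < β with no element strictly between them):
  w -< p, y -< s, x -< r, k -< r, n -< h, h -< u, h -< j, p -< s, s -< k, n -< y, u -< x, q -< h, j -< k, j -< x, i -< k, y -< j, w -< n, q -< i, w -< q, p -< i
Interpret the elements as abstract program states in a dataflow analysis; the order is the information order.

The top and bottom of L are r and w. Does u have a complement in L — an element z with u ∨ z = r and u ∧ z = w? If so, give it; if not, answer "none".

Need z with u ∨ z = r and u ∧ z = w.
Checking each element gives: p.

p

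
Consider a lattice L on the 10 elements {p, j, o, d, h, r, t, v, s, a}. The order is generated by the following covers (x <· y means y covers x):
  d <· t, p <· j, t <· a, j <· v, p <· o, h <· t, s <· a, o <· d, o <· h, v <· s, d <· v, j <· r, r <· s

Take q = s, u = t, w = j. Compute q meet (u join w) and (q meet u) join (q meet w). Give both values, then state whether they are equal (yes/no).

u join w = a, so q meet (u join w) = s meet a = s.
q meet u = d and q meet w = j, so (q meet u) join (q meet w) = d join j = v.
Equal: no.

s; v; no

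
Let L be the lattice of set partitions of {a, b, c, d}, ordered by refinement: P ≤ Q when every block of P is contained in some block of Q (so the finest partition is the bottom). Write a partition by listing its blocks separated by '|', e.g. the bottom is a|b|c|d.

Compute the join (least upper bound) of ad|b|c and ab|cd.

abcd

The join of ad|b|c and ab|cd merges any blocks that overlap across the partitions, giving abcd.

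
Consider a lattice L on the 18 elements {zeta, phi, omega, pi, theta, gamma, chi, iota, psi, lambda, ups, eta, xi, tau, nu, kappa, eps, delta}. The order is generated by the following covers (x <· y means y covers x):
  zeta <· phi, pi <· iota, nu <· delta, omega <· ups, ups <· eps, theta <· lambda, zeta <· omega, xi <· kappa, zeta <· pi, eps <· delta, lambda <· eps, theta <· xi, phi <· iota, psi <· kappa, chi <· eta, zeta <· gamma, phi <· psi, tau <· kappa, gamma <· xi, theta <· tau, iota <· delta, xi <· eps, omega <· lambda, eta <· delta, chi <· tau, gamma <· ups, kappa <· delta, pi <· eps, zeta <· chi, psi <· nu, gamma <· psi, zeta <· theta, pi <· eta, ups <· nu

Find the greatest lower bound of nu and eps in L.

Common lower bounds of {nu, eps}: gamma, omega, ups, zeta.
The greatest among these is ups.

ups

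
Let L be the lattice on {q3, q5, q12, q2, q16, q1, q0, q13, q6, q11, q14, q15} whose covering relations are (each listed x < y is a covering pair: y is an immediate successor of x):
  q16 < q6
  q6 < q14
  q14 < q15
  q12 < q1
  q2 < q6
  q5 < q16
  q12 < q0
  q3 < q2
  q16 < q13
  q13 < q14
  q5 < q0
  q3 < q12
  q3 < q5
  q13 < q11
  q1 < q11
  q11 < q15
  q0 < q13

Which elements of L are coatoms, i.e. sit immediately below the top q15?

The coatoms are exactly the elements covered by q15: q11, q14.

q11, q14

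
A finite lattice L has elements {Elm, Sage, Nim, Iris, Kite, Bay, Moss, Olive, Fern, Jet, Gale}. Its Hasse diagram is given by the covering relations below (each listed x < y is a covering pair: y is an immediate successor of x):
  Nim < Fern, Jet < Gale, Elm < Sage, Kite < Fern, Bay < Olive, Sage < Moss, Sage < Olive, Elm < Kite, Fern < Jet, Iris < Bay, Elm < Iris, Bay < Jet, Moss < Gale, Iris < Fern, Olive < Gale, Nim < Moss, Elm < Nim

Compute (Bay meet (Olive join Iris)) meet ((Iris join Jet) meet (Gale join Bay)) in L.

Olive ∨ Iris = Olive
Bay ∧ Olive = Bay
Iris ∨ Jet = Jet
Gale ∨ Bay = Gale
Jet ∧ Gale = Jet
Bay ∧ Jet = Bay

Bay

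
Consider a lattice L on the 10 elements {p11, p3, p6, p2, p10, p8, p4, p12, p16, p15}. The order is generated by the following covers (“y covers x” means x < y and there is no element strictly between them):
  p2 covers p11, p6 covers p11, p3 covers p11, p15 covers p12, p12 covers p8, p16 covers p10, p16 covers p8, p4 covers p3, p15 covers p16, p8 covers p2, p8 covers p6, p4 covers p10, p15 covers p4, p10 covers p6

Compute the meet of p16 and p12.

p8

Common lower bounds of {p16, p12}: p11, p2, p6, p8.
The greatest among these is p8.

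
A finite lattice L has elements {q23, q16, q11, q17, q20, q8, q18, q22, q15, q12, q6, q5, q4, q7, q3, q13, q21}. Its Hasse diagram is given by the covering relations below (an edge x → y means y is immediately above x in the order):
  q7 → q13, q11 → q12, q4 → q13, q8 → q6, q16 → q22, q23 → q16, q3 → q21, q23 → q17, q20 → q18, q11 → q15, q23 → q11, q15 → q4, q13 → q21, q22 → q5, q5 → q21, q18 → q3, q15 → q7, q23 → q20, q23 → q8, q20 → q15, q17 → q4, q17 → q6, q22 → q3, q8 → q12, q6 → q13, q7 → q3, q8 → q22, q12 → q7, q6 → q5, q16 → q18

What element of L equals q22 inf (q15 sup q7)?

q8

q15 ∨ q7 = q7
q22 ∧ q7 = q8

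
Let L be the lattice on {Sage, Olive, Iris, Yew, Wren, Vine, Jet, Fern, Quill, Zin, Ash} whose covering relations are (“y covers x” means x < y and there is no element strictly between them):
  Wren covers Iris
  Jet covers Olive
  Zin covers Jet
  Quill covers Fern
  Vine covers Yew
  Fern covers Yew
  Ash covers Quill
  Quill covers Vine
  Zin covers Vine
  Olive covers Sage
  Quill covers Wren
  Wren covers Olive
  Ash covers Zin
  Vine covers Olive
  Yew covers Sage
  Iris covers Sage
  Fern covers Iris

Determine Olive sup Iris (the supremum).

Wren

Common upper bounds of {Olive, Iris}: Ash, Quill, Wren.
The least among these is Wren.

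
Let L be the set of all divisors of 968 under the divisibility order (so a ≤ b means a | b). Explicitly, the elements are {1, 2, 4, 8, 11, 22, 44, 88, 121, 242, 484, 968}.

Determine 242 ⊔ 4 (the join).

In the divisibility order, the join is the least common multiple: lcm(242, 4) = 484.

484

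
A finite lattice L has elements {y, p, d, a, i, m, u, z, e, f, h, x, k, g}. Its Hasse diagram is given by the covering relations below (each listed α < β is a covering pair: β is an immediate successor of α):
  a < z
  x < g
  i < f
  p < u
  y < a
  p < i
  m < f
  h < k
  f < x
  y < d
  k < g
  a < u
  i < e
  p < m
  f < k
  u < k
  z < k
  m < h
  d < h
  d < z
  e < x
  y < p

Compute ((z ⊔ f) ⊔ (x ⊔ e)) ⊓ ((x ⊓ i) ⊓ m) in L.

p

z ∨ f = k
x ∨ e = x
k ∨ x = g
x ∧ i = i
i ∧ m = p
g ∧ p = p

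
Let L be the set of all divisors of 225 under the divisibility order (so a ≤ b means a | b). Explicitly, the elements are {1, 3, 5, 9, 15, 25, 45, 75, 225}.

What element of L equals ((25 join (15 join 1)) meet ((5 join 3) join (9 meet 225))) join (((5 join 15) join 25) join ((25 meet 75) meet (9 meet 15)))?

75

15 ∨ 1 = 15
25 ∨ 15 = 75
5 ∨ 3 = 15
9 ∧ 225 = 9
15 ∨ 9 = 45
75 ∧ 45 = 15
5 ∨ 15 = 15
15 ∨ 25 = 75
25 ∧ 75 = 25
9 ∧ 15 = 3
25 ∧ 3 = 1
75 ∨ 1 = 75
15 ∨ 75 = 75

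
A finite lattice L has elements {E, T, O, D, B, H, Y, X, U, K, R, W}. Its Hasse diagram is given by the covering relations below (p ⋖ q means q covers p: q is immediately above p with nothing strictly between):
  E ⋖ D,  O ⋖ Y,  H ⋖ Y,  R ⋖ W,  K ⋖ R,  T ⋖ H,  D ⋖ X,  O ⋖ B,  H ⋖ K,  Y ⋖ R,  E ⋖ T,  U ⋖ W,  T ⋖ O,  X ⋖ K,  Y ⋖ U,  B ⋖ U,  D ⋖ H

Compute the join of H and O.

Common upper bounds of {H, O}: R, U, W, Y.
The least among these is Y.

Y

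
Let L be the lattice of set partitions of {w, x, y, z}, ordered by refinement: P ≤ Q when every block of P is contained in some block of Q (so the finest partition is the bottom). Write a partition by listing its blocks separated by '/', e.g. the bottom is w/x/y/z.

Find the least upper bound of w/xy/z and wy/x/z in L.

wxy/z

The join of w/xy/z and wy/x/z merges any blocks that overlap across the partitions, giving wxy/z.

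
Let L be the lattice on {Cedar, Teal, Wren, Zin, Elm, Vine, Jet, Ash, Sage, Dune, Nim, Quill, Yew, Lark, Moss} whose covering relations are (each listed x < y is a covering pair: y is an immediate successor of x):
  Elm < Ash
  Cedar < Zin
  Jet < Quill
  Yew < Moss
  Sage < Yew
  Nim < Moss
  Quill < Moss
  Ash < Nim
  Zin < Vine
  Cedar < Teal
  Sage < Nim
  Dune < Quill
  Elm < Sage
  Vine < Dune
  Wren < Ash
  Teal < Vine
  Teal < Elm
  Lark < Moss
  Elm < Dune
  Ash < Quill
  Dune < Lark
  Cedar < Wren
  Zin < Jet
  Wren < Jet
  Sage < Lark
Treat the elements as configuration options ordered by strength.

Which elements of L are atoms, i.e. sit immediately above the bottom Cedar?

The atoms are exactly the elements that cover Cedar: Teal, Wren, Zin.

Teal, Wren, Zin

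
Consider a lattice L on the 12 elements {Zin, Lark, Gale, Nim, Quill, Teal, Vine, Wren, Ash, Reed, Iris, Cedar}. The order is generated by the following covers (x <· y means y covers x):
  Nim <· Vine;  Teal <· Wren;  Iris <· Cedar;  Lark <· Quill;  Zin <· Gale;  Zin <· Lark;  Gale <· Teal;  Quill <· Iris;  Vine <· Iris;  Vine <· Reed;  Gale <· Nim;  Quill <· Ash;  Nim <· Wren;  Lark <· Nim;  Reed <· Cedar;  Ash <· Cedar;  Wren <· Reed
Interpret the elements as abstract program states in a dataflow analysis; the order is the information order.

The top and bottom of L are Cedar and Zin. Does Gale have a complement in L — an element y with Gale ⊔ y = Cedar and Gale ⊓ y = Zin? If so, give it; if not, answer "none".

Ash

Need y with Gale ∨ y = Cedar and Gale ∧ y = Zin.
Checking each element gives: Ash.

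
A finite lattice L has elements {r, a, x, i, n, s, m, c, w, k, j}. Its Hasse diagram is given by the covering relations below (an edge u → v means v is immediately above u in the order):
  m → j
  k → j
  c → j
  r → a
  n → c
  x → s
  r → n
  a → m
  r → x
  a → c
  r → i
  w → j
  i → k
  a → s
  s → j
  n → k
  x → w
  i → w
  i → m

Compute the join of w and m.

Common upper bounds of {w, m}: j.
The least among these is j.

j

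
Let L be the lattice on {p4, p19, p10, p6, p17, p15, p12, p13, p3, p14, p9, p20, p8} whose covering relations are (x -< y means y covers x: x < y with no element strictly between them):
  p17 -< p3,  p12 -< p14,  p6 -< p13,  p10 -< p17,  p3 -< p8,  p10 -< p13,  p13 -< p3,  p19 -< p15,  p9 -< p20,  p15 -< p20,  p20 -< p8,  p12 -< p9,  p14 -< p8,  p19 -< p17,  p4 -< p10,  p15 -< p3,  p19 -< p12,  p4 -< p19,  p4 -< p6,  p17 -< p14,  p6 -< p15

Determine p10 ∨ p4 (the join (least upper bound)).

p10

Common upper bounds of {p10, p4}: p10, p13, p14, p17, p3, p8.
The least among these is p10.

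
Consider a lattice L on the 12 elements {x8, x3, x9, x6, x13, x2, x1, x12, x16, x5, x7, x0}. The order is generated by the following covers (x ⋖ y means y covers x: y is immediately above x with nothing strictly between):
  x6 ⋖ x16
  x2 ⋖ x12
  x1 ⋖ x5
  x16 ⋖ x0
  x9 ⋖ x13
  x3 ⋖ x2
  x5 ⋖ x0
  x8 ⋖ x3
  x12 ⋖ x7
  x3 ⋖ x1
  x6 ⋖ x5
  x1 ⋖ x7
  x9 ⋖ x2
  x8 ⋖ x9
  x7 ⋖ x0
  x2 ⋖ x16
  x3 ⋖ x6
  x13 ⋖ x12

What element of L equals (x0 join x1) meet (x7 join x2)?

x7

x0 ∨ x1 = x0
x7 ∨ x2 = x7
x0 ∧ x7 = x7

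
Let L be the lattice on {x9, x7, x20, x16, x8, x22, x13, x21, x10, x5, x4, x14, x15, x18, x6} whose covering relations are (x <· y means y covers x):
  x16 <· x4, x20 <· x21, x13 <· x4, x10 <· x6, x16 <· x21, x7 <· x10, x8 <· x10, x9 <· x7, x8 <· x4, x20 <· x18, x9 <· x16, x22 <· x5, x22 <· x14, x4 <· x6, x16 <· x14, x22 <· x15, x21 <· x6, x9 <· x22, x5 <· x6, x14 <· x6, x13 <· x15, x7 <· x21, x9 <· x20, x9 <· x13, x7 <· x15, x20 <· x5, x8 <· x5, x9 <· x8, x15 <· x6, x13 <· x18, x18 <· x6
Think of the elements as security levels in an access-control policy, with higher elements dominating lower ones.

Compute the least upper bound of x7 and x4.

Common upper bounds of {x7, x4}: x6.
The least among these is x6.

x6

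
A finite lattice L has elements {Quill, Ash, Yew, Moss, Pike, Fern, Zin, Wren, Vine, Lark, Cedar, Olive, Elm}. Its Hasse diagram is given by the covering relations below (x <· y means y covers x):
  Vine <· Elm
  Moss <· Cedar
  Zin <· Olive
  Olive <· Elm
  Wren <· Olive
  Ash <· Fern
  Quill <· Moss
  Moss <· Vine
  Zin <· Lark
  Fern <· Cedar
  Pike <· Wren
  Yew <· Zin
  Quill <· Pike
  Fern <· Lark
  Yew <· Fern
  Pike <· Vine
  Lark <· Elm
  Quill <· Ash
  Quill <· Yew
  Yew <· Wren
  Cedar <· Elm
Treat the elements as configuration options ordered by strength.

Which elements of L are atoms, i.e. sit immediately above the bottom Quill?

The atoms are exactly the elements that cover Quill: Ash, Moss, Pike, Yew.

Ash, Moss, Pike, Yew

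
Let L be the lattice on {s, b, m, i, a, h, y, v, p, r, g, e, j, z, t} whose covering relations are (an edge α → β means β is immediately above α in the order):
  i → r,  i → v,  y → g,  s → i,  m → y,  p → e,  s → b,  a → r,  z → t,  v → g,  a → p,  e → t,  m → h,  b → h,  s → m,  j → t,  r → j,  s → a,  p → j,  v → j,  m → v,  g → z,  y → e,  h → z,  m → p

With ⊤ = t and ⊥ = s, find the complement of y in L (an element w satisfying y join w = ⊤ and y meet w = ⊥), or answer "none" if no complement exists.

Need w with y ∨ w = t and y ∧ w = s.
Checking each element gives: r.

r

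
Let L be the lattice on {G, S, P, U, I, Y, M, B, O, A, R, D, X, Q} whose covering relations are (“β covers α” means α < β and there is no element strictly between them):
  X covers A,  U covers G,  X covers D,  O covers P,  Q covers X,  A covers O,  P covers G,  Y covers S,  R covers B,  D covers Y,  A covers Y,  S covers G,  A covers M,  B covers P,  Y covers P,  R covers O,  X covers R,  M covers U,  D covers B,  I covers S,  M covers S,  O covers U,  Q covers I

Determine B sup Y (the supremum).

Common upper bounds of {B, Y}: D, Q, X.
The least among these is D.

D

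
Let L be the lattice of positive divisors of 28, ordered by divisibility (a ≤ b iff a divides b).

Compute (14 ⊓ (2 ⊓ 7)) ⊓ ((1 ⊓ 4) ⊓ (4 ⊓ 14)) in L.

2 ∧ 7 = 1
14 ∧ 1 = 1
1 ∧ 4 = 1
4 ∧ 14 = 2
1 ∧ 2 = 1
1 ∧ 1 = 1

1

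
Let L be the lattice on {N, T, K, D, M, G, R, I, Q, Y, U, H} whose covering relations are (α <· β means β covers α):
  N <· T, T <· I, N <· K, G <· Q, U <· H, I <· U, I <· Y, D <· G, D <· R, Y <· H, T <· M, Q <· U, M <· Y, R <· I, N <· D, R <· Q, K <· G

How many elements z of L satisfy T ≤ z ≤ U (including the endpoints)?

3

The interval [T, U] = {I, T, U}, which has 3 elements.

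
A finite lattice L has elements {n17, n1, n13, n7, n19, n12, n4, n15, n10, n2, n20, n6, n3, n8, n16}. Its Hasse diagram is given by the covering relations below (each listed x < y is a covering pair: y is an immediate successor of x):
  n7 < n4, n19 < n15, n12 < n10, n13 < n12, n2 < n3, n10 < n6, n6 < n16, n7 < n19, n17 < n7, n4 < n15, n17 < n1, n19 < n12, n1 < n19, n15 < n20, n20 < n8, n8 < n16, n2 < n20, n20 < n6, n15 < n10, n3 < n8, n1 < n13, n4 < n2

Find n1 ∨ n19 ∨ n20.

Common upper bounds of {n1, n19, n20}: n16, n20, n6, n8.
The least among these is n20.

n20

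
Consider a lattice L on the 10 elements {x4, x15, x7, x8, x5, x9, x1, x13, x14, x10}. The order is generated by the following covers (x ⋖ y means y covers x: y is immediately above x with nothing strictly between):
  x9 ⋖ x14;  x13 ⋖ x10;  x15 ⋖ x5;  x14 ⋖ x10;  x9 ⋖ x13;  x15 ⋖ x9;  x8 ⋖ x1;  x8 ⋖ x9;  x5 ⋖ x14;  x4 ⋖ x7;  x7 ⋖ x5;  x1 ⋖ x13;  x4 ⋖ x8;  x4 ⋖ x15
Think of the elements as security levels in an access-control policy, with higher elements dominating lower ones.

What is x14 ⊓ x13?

Common lower bounds of {x14, x13}: x15, x4, x8, x9.
The greatest among these is x9.

x9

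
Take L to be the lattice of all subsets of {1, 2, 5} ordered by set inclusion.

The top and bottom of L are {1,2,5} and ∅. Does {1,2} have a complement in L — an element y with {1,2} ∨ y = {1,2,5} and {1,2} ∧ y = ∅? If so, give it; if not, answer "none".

Need y with {1,2} ∨ y = {1,2,5} and {1,2} ∧ y = ∅.
Checking each element gives: {5}.

{5}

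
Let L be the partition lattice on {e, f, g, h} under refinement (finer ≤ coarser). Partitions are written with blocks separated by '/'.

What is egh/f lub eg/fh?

The join of egh/f and eg/fh merges any blocks that overlap across the partitions, giving efgh.

efgh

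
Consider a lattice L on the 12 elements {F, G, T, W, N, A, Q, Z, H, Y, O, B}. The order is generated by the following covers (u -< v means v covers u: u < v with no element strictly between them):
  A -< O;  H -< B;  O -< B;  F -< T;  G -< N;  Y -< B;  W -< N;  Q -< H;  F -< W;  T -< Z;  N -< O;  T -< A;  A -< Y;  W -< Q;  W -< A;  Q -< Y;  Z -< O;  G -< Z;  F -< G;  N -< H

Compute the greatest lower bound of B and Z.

Z

Common lower bounds of {B, Z}: F, G, T, Z.
The greatest among these is Z.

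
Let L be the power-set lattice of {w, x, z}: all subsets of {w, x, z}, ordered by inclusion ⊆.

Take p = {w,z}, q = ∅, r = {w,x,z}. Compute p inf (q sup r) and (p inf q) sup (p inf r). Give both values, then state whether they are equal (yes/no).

q sup r = {w,x,z}, so p inf (q sup r) = {w,z} inf {w,x,z} = {w,z}.
p inf q = ∅ and p inf r = {w,z}, so (p inf q) sup (p inf r) = ∅ sup {w,z} = {w,z}.
Equal: yes.

{w,z}; {w,z}; yes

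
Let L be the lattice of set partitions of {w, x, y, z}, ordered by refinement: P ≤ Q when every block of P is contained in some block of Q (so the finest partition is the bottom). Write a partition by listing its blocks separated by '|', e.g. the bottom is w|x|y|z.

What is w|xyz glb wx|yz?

The meet (common refinement) of w|xyz and wx|yz intersects blocks pairwise, giving w|x|yz.

w|x|yz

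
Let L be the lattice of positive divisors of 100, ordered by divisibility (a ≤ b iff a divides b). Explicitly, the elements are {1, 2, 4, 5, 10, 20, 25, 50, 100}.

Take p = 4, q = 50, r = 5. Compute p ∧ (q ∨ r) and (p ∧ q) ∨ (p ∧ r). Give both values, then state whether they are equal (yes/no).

2; 2; yes

q ∨ r = 50, so p ∧ (q ∨ r) = 4 ∧ 50 = 2.
p ∧ q = 2 and p ∧ r = 1, so (p ∧ q) ∨ (p ∧ r) = 2 ∨ 1 = 2.
Equal: yes.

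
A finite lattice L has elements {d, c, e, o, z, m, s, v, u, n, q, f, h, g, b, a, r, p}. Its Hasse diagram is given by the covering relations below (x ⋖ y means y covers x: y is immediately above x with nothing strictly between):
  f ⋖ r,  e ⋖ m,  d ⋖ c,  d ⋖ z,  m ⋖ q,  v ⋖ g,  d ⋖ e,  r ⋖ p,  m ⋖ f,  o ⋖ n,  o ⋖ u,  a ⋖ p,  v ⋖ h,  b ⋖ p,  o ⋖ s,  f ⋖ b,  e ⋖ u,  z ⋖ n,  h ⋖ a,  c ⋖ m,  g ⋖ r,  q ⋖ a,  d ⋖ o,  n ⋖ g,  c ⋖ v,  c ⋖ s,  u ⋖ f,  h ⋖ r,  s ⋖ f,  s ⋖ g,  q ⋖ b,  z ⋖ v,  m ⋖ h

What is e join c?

Common upper bounds of {e, c}: a, b, f, h, m, p, q, r.
The least among these is m.

m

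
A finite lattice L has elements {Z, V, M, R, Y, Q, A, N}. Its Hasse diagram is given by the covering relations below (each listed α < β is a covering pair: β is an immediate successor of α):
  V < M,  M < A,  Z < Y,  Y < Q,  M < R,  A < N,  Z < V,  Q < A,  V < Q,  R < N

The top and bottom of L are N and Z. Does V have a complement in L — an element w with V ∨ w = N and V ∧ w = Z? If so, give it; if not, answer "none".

For every candidate w, either V ∨ w ≠ N or V ∧ w ≠ Z; no complement exists.

none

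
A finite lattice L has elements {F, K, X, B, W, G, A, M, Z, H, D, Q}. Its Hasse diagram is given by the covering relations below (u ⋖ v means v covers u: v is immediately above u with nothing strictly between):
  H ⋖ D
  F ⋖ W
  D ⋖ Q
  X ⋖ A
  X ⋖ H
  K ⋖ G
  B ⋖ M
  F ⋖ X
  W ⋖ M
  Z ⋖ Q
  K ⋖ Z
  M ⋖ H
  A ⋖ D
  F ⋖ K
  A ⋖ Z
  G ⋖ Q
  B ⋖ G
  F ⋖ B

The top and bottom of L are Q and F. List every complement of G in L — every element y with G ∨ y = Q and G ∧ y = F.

A, W, X

Need y with G ∨ y = Q and G ∧ y = F.
Checking each element gives: A, W, X.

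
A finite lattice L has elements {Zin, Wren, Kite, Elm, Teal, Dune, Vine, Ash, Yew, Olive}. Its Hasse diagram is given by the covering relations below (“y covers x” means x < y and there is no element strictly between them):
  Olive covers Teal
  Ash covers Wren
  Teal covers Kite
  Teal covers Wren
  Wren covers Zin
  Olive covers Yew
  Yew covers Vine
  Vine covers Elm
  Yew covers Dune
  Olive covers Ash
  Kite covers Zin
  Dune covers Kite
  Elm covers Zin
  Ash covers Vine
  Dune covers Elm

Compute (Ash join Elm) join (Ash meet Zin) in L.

Ash ∨ Elm = Ash
Ash ∧ Zin = Zin
Ash ∨ Zin = Ash

Ash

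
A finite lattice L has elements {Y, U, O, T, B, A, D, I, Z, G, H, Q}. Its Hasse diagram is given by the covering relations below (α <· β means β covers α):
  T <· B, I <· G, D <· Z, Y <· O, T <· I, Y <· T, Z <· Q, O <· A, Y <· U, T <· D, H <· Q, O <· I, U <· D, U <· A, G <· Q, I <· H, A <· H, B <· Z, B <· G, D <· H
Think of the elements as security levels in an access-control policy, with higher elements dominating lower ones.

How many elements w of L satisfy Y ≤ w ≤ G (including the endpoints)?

The interval [Y, G] = {B, G, I, O, T, Y}, which has 6 elements.

6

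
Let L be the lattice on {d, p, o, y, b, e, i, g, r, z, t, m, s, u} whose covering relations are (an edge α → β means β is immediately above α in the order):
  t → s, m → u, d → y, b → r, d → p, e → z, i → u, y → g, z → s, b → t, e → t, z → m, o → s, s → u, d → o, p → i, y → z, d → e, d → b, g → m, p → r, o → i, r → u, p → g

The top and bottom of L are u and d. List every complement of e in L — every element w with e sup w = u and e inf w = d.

Need w with e ∨ w = u and e ∧ w = d.
Checking each element gives: i, r.

i, r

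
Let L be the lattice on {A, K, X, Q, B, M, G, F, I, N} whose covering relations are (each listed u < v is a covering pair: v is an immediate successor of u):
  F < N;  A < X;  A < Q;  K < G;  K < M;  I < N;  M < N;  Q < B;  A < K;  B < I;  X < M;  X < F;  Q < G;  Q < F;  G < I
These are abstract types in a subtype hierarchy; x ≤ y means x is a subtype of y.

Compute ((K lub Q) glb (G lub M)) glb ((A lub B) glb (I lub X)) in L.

Q

K ∨ Q = G
G ∨ M = N
G ∧ N = G
A ∨ B = B
I ∨ X = N
B ∧ N = B
G ∧ B = Q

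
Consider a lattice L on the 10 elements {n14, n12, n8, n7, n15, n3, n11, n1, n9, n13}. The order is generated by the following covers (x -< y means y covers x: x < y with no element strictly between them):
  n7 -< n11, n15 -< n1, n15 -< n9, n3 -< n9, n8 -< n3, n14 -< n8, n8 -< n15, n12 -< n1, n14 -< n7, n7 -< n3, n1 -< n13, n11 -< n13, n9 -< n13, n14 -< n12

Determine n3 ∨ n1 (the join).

Common upper bounds of {n3, n1}: n13.
The least among these is n13.

n13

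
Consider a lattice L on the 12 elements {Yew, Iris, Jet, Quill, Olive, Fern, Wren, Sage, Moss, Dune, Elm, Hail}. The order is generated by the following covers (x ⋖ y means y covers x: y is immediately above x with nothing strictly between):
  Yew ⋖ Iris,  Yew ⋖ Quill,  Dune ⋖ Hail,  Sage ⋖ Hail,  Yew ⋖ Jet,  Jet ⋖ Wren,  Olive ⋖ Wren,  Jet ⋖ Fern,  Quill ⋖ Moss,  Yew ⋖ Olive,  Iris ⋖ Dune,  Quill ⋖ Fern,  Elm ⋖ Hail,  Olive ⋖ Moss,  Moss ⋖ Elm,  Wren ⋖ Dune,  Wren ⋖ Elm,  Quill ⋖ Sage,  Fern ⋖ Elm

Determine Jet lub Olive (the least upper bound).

Common upper bounds of {Jet, Olive}: Dune, Elm, Hail, Wren.
The least among these is Wren.

Wren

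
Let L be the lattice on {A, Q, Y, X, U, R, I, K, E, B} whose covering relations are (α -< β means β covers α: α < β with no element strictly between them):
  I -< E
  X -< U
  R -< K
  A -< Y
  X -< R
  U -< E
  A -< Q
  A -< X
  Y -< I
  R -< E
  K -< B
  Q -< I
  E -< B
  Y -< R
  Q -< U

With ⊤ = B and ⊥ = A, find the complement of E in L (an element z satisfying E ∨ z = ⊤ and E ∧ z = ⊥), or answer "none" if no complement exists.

For every candidate z, either E ∨ z ≠ B or E ∧ z ≠ A; no complement exists.

none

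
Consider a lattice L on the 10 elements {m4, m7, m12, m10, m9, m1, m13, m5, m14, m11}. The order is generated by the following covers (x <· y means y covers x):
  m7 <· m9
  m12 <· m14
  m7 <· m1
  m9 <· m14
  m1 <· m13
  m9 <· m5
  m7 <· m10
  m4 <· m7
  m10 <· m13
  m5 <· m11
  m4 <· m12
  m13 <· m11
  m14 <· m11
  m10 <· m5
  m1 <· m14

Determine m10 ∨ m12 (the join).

m11

Common upper bounds of {m10, m12}: m11.
The least among these is m11.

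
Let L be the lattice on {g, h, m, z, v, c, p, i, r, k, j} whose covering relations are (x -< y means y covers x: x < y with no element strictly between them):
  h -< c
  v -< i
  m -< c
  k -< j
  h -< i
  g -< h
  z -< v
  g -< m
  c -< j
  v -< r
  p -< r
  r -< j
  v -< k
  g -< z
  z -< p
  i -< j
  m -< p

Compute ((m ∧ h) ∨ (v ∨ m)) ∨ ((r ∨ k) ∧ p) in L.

r

m ∧ h = g
v ∨ m = r
g ∨ r = r
r ∨ k = j
j ∧ p = p
r ∨ p = r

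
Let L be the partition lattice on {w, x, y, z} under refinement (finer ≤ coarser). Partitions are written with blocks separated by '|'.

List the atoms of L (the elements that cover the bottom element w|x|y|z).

The atoms are exactly the elements that cover w|x|y|z: wx|y|z, wy|x|z, wz|x|y, w|xy|z, w|xz|y, w|x|yz.

wx|y|z, wy|x|z, wz|x|y, w|xy|z, w|xz|y, w|x|yz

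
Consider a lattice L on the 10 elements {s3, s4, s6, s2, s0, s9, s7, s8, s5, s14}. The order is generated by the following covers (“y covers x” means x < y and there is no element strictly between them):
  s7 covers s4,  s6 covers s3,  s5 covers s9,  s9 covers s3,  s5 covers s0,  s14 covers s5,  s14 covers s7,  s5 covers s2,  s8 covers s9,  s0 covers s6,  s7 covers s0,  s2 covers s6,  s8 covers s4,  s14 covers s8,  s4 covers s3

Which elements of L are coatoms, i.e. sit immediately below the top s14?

The coatoms are exactly the elements covered by s14: s5, s7, s8.

s5, s7, s8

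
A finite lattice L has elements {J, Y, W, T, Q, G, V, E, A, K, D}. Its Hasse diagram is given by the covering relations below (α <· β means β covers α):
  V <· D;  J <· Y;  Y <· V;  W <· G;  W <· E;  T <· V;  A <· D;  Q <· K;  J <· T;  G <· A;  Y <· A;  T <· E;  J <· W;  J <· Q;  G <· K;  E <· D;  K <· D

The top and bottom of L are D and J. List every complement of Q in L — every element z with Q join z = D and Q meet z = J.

A, E, T, V, Y

Need z with Q ∨ z = D and Q ∧ z = J.
Checking each element gives: A, E, T, V, Y.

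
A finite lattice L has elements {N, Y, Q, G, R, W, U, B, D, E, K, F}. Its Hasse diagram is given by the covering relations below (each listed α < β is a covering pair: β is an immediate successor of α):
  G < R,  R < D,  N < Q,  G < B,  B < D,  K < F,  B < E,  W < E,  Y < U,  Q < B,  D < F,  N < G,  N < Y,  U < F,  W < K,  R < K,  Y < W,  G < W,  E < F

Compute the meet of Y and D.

N

Common lower bounds of {Y, D}: N.
The greatest among these is N.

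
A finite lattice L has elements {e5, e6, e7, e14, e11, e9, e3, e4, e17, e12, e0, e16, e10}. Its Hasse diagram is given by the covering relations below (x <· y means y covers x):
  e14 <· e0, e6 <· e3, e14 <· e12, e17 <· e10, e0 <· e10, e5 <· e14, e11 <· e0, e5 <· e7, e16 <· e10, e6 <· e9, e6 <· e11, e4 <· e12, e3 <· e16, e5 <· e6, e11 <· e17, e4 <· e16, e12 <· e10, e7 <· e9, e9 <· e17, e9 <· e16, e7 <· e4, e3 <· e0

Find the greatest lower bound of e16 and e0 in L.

Common lower bounds of {e16, e0}: e3, e5, e6.
The greatest among these is e3.

e3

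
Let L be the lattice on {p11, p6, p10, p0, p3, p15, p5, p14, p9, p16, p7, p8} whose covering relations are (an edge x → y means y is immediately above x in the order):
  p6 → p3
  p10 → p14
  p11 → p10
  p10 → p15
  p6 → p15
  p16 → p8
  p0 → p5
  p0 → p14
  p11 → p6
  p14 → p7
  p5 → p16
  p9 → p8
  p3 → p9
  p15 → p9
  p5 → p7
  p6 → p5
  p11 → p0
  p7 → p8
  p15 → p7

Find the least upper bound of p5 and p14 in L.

p7

Common upper bounds of {p5, p14}: p7, p8.
The least among these is p7.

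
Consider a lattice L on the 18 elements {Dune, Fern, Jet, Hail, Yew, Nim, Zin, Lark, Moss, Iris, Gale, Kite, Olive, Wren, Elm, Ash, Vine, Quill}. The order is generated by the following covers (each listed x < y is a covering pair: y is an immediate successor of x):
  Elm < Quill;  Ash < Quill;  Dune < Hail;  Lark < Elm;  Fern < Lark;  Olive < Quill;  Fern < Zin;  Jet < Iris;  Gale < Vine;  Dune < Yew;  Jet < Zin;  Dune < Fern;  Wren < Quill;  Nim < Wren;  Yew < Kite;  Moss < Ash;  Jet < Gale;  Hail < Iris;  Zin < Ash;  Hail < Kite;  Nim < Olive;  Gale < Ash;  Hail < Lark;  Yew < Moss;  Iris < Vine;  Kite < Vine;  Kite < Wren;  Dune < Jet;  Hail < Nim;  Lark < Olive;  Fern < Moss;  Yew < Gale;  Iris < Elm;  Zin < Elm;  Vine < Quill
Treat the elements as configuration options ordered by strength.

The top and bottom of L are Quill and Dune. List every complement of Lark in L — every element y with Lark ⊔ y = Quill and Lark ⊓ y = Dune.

Need y with Lark ∨ y = Quill and Lark ∧ y = Dune.
Checking each element gives: Gale, Yew.

Gale, Yew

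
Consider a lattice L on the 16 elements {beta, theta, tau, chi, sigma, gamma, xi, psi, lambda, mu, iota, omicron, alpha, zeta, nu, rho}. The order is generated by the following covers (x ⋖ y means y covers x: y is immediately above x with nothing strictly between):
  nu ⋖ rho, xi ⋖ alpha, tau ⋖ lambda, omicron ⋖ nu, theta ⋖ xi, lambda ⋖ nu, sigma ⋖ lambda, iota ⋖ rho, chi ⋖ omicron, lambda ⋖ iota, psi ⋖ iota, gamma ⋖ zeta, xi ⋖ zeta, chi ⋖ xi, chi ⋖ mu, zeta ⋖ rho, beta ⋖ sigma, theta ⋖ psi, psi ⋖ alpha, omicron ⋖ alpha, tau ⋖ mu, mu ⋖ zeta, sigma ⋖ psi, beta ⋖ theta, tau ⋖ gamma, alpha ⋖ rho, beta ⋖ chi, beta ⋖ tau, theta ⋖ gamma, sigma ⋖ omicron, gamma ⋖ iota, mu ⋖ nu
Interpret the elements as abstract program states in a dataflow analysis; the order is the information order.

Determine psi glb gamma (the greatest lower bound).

Common lower bounds of {psi, gamma}: beta, theta.
The greatest among these is theta.

theta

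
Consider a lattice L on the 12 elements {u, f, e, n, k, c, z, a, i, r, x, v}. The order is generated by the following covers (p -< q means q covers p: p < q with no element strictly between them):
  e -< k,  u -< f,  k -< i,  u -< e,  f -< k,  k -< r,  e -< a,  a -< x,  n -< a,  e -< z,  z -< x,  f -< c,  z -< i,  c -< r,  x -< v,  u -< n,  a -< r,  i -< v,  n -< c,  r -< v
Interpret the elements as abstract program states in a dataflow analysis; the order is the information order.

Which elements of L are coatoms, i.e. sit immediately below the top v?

i, r, x

The coatoms are exactly the elements covered by v: i, r, x.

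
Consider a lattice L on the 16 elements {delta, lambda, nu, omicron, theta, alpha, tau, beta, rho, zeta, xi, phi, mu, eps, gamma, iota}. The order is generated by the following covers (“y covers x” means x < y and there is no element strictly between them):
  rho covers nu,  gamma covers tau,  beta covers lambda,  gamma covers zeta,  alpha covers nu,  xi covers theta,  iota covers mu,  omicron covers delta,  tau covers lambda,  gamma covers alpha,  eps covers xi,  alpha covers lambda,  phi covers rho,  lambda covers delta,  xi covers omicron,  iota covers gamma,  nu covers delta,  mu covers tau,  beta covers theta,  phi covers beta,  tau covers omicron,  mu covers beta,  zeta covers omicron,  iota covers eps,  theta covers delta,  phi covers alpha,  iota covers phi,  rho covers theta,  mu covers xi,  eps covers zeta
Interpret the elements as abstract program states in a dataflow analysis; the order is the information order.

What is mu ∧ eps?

Common lower bounds of {mu, eps}: delta, omicron, theta, xi.
The greatest among these is xi.

xi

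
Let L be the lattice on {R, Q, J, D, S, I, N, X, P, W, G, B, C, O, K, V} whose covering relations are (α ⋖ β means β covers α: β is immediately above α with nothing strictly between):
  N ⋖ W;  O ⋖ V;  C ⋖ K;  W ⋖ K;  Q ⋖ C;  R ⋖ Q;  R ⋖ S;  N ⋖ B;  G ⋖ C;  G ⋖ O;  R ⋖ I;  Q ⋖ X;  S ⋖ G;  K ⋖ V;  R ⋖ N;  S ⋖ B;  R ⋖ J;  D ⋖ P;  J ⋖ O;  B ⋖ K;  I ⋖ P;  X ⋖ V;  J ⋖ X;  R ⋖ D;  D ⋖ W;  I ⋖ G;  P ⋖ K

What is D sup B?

Common upper bounds of {D, B}: K, V.
The least among these is K.

K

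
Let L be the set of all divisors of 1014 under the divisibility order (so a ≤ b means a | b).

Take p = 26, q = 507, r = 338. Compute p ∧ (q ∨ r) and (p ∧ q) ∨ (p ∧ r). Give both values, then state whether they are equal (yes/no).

26; 26; yes

q ∨ r = 1014, so p ∧ (q ∨ r) = 26 ∧ 1014 = 26.
p ∧ q = 13 and p ∧ r = 26, so (p ∧ q) ∨ (p ∧ r) = 13 ∨ 26 = 26.
Equal: yes.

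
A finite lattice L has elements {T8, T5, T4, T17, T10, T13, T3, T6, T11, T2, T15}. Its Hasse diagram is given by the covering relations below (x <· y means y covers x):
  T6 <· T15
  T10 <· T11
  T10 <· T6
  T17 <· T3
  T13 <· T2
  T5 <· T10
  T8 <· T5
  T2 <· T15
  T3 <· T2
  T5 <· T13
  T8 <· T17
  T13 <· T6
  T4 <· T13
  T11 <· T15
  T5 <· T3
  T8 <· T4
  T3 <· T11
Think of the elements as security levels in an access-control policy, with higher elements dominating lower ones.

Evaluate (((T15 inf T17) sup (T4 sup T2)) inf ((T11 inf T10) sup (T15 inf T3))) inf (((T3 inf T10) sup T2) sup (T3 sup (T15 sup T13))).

T15 ∧ T17 = T17
T4 ∨ T2 = T2
T17 ∨ T2 = T2
T11 ∧ T10 = T10
T15 ∧ T3 = T3
T10 ∨ T3 = T11
T2 ∧ T11 = T3
T3 ∧ T10 = T5
T5 ∨ T2 = T2
T15 ∨ T13 = T15
T3 ∨ T15 = T15
T2 ∨ T15 = T15
T3 ∧ T15 = T3

T3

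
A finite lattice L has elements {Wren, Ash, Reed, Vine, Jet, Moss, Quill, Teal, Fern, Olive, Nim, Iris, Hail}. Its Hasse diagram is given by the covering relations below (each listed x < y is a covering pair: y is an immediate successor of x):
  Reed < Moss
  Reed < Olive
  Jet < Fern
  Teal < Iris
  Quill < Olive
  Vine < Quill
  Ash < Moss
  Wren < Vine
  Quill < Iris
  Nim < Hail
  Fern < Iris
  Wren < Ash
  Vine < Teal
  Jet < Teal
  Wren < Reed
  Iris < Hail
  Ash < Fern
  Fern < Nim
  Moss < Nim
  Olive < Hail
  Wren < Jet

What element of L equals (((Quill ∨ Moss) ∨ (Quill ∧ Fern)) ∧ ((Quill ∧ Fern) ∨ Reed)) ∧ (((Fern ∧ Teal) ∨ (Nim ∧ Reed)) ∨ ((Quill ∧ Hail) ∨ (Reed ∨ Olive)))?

Reed

Quill ∨ Moss = Hail
Quill ∧ Fern = Wren
Hail ∨ Wren = Hail
Quill ∧ Fern = Wren
Wren ∨ Reed = Reed
Hail ∧ Reed = Reed
Fern ∧ Teal = Jet
Nim ∧ Reed = Reed
Jet ∨ Reed = Nim
Quill ∧ Hail = Quill
Reed ∨ Olive = Olive
Quill ∨ Olive = Olive
Nim ∨ Olive = Hail
Reed ∧ Hail = Reed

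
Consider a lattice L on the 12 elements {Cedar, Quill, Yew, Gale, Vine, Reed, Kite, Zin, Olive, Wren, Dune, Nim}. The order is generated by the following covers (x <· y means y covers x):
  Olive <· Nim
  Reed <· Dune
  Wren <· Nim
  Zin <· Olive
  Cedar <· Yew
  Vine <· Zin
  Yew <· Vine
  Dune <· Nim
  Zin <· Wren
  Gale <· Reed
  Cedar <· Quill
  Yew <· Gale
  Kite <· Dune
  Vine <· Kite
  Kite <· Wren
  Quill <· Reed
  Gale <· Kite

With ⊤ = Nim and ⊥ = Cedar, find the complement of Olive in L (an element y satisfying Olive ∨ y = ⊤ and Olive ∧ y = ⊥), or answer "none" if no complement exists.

Need y with Olive ∨ y = Nim and Olive ∧ y = Cedar.
Checking each element gives: Quill.

Quill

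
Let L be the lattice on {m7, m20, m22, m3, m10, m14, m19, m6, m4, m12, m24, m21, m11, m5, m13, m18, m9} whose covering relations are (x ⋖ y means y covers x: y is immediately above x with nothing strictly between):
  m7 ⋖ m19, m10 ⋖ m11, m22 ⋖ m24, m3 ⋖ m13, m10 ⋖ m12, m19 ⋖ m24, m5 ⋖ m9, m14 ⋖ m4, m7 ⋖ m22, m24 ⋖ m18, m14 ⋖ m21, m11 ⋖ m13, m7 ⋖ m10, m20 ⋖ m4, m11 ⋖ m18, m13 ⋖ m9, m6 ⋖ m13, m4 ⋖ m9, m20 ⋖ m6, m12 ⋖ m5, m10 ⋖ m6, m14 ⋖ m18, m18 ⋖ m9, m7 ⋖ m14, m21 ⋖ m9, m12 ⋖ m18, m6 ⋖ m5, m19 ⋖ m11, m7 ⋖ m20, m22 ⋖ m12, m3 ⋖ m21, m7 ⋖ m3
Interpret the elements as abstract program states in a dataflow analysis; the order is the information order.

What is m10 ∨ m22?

m12

Common upper bounds of {m10, m22}: m12, m18, m5, m9.
The least among these is m12.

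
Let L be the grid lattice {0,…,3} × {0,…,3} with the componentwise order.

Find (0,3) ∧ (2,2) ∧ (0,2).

Common lower bounds of {(0,3), (2,2), (0,2)}: (0,0), (0,1), (0,2).
The greatest among these is (0,2).

(0,2)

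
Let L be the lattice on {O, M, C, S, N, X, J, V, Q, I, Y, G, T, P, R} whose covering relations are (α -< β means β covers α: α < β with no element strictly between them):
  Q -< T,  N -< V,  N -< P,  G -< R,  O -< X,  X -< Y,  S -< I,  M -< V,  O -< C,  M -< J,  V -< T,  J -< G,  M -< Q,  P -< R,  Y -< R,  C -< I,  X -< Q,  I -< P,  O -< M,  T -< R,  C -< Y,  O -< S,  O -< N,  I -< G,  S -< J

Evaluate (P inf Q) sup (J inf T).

P ∧ Q = O
J ∧ T = M
O ∨ M = M

M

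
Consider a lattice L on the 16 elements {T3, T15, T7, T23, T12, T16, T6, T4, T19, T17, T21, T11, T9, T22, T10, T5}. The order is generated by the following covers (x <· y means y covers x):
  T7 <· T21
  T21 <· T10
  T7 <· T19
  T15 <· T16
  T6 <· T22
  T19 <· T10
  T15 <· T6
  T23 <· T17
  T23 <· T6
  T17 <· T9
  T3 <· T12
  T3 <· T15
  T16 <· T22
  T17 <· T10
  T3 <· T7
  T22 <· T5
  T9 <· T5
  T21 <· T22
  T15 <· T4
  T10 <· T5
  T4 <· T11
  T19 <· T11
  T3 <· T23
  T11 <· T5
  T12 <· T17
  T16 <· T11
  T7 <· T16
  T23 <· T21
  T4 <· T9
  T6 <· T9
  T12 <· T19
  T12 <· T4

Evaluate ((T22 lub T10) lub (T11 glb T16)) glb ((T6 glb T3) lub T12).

T22 ∨ T10 = T5
T11 ∧ T16 = T16
T5 ∨ T16 = T5
T6 ∧ T3 = T3
T3 ∨ T12 = T12
T5 ∧ T12 = T12

T12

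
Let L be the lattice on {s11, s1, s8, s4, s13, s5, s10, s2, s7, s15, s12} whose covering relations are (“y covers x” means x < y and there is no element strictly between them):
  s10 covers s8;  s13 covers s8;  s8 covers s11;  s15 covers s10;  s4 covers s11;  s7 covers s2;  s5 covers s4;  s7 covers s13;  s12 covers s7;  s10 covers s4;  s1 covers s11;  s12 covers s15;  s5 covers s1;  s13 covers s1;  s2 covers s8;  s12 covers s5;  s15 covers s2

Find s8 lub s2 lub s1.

Common upper bounds of {s8, s2, s1}: s12, s7.
The least among these is s7.

s7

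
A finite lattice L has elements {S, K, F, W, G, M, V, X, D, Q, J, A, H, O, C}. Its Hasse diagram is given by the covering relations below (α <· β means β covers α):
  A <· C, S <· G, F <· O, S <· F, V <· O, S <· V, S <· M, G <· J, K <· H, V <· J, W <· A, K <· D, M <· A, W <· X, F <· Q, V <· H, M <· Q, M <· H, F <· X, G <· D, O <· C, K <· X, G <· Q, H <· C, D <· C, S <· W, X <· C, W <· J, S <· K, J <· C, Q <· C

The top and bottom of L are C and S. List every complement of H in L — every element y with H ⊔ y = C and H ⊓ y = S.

F, G, W

Need y with H ∨ y = C and H ∧ y = S.
Checking each element gives: F, G, W.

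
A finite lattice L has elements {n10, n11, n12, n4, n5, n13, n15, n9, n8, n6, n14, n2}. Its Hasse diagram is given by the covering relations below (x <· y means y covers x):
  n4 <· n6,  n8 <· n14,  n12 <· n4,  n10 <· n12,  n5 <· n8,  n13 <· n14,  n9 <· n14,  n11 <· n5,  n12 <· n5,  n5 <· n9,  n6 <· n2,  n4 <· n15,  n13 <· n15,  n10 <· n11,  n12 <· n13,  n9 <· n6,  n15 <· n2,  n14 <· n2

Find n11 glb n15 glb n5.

Common lower bounds of {n11, n15, n5}: n10.
The greatest among these is n10.

n10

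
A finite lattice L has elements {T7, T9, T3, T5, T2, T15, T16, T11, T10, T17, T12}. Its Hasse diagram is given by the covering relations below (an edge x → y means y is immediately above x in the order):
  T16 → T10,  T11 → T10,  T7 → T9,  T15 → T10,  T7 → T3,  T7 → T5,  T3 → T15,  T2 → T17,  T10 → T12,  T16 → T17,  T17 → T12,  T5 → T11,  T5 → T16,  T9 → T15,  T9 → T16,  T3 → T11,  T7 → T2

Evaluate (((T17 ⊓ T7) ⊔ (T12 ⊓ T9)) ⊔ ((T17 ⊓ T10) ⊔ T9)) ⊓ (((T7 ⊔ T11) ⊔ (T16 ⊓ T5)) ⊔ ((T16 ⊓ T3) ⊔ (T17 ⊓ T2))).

T16

T17 ∧ T7 = T7
T12 ∧ T9 = T9
T7 ∨ T9 = T9
T17 ∧ T10 = T16
T16 ∨ T9 = T16
T9 ∨ T16 = T16
T7 ∨ T11 = T11
T16 ∧ T5 = T5
T11 ∨ T5 = T11
T16 ∧ T3 = T7
T17 ∧ T2 = T2
T7 ∨ T2 = T2
T11 ∨ T2 = T12
T16 ∧ T12 = T16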